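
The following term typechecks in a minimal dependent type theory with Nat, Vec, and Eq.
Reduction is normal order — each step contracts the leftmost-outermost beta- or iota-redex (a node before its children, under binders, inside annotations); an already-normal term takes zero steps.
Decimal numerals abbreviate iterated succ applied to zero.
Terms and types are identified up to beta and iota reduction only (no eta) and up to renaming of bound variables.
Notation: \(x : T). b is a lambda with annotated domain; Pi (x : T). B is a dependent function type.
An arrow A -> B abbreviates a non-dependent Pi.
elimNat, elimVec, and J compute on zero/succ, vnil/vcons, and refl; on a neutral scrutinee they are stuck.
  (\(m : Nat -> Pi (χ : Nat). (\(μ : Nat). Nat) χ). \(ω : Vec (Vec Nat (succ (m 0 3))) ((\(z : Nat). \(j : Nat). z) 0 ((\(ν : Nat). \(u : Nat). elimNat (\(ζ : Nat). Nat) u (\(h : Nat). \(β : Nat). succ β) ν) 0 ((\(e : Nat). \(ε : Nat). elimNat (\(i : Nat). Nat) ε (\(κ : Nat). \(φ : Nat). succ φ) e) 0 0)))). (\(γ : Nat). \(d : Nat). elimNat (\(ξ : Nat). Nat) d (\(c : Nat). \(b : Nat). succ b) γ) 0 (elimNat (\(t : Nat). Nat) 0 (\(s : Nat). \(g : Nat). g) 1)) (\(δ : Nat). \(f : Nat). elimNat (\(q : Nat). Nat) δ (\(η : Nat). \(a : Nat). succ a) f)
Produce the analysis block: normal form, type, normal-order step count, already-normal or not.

reduced normal form:
  \(m : Vec (Vec Nat 4) 0). 0
inferred type:
  Vec (Vec Nat 4) 0 -> Nat
reduction steps (normal order): 22
started in normal form: no
first redex: a beta-redex


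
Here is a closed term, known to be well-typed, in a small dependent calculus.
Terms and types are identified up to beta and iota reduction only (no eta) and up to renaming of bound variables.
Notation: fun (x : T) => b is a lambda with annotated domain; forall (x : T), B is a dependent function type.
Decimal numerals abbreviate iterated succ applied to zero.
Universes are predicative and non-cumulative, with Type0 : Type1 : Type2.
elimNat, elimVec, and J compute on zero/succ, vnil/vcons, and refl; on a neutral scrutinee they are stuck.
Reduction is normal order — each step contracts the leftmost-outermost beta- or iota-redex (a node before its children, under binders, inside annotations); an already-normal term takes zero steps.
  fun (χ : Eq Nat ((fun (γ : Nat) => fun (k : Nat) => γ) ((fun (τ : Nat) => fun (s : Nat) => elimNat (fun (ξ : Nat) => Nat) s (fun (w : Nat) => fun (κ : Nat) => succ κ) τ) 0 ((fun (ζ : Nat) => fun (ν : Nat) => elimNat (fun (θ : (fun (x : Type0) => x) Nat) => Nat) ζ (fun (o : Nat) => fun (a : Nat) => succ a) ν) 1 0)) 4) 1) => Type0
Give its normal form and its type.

reduced normal form:
  fun (χ : Eq Nat 1 1) => Type0
inferred type:
  forall (χ : Eq Nat 1 1), Type1


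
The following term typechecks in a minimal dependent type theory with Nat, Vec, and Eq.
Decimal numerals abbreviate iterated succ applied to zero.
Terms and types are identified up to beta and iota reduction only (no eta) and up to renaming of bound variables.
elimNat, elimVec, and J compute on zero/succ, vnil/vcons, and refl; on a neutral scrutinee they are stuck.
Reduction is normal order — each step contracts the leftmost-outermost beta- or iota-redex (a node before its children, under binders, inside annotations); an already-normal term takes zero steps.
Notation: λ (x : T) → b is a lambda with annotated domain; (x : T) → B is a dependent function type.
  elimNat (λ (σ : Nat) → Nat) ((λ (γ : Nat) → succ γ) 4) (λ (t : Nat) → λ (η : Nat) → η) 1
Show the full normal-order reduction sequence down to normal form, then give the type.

normal-order reduction sequence:
  elimNat (λ (σ : Nat) → Nat) ((λ (γ : Nat) → succ γ) 4) (λ (t : Nat) → λ (η : Nat) → η) 1
  ~> (λ (σ : Nat) → λ (γ : Nat) → γ) 0 (elimNat (λ (t : Nat) → Nat) ((λ (η : Nat) → succ η) 4) (λ (a : Nat) → λ (z : Nat) → z) 0)
  ~> (λ (σ : Nat) → σ) (elimNat (λ (γ : Nat) → Nat) ((λ (t : Nat) → succ t) 4) (λ (η : Nat) → λ (a : Nat) → a) 0)
  ~> elimNat (λ (σ : Nat) → Nat) ((λ (γ : Nat) → succ γ) 4) (λ (t : Nat) → λ (η : Nat) → η) 0
  ~> (λ (σ : Nat) → succ σ) 4
  ~> 5
type:
  Nat


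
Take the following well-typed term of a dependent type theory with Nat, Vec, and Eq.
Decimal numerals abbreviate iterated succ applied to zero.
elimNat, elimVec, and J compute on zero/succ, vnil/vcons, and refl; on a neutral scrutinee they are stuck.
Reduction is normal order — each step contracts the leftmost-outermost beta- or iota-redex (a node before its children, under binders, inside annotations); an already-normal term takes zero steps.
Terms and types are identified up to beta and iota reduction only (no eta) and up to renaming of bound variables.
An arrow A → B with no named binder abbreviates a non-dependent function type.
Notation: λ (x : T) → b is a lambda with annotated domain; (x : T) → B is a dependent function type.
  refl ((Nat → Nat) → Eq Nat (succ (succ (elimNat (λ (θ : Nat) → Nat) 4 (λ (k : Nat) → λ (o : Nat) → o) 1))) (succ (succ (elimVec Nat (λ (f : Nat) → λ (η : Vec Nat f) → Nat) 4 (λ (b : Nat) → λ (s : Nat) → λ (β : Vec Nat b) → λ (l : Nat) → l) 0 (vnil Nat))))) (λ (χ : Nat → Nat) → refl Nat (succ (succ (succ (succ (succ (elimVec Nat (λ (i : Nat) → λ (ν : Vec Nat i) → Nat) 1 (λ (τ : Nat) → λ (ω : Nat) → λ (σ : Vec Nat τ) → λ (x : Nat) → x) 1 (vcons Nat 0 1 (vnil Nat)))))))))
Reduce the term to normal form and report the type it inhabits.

reduced normal form:
  refl ((Nat → Nat) → Eq Nat 6 6) (λ (θ : Nat → Nat) → refl Nat 6)
the term's type:
  Eq ((Nat → Nat) → Eq Nat 6 6) (λ (θ : Nat → Nat) → refl Nat 6) (λ (k : Nat → Nat) → refl Nat 6)
observation: contracting an elimNat iota-redex first, the term normalizes in 11 steps.


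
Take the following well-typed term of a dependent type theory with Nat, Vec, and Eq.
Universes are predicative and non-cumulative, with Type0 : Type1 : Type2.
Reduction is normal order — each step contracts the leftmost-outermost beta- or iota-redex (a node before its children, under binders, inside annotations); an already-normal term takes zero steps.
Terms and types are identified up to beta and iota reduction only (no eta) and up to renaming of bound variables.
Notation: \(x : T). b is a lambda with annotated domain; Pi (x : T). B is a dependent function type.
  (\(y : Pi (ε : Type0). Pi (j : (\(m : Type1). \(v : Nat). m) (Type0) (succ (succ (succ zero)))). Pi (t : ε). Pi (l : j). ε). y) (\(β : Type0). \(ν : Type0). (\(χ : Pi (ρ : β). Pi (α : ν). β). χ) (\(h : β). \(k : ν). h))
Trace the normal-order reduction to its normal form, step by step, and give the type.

reduction (normal order):
  (\(y : Pi (ε : Type0). Pi (j : (\(m : Type1). \(v : Nat). m) (Type0) (succ (succ (succ zero)))). Pi (t : ε). Pi (l : j). ε). y) (\(β : Type0). \(ν : Type0). (\(χ : Pi (ρ : β). Pi (α : ν). β). χ) (\(h : β). \(k : ν). h))
  ~> \(y : Type0). \(ε : Type0). (\(j : Pi (m : y). Pi (v : ε). y). j) (\(t : y). \(l : ε). t)
  ~> \(y : Type0). \(ε : Type0). \(j : y). \(m : ε). j
the term's type:
  Pi (y : Type0). Pi (ε : Type0). Pi (j : y). Pi (m : ε). y


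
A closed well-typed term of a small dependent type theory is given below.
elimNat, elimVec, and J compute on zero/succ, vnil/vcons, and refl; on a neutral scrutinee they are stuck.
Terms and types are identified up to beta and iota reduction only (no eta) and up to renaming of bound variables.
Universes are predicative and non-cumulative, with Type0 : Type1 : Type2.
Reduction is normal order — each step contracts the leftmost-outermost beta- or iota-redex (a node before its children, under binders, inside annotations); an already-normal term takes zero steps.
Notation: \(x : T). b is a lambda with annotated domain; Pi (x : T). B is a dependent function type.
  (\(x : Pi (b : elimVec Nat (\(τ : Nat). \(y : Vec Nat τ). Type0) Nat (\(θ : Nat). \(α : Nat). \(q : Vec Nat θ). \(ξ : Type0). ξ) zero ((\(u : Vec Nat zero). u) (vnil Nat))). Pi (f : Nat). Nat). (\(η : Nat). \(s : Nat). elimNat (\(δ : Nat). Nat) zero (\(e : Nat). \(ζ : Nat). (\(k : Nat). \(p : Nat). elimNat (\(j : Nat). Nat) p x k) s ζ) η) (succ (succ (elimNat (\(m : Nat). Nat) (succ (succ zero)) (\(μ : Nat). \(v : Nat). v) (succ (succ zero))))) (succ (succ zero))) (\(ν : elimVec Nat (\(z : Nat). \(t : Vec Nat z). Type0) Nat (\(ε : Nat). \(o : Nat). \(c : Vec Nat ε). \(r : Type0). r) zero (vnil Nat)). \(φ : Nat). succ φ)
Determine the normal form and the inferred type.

normal form:
  succ (succ (succ (succ (succ (succ (succ (succ zero)))))))
inferred type:
  Nat


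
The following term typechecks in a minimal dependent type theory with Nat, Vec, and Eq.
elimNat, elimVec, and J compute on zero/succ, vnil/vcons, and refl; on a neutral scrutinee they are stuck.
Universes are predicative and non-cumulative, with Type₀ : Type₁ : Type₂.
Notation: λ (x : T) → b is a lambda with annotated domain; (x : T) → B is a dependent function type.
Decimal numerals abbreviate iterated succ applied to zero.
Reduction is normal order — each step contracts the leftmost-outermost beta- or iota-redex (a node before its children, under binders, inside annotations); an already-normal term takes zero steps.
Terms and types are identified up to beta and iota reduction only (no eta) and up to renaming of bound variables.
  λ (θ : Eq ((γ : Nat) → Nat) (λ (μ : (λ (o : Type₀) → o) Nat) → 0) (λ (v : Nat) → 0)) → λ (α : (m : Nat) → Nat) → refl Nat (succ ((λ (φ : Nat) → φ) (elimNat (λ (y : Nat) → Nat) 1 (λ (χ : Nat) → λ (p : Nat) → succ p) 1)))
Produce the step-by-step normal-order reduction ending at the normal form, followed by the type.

normal-order reduction sequence:
  λ (θ : Eq ((γ : Nat) → Nat) (λ (μ : (λ (o : Type₀) → o) Nat) → 0) (λ (v : Nat) → 0)) → λ (α : (m : Nat) → Nat) → refl Nat (succ ((λ (φ : Nat) → φ) (elimNat (λ (y : Nat) → Nat) 1 (λ (χ : Nat) → λ (p : Nat) → succ p) 1)))
  ~> λ (θ : Eq ((γ : Nat) → Nat) (λ (μ : Nat) → 0) (λ (o : Nat) → 0)) → λ (v : (α : Nat) → Nat) → refl Nat (succ ((λ (m : Nat) → m) (elimNat (λ (φ : Nat) → Nat) 1 (λ (y : Nat) → λ (χ : Nat) → succ χ) 1)))
  ~> λ (θ : Eq ((γ : Nat) → Nat) (λ (μ : Nat) → 0) (λ (o : Nat) → 0)) → λ (v : (α : Nat) → Nat) → refl Nat (succ (elimNat (λ (m : Nat) → Nat) 1 (λ (φ : Nat) → λ (y : Nat) → succ y) 1))
  ~> λ (θ : Eq ((γ : Nat) → Nat) (λ (μ : Nat) → 0) (λ (o : Nat) → 0)) → λ (v : (α : Nat) → Nat) → refl Nat (succ ((λ (m : Nat) → λ (φ : Nat) → succ φ) 0 (elimNat (λ (y : Nat) → Nat) 1 (λ (χ : Nat) → λ (p : Nat) → succ p) 0)))
  ~> λ (θ : Eq ((γ : Nat) → Nat) (λ (μ : Nat) → 0) (λ (o : Nat) → 0)) → λ (v : (α : Nat) → Nat) → refl Nat (succ ((λ (m : Nat) → succ m) (elimNat (λ (φ : Nat) → Nat) 1 (λ (y : Nat) → λ (χ : Nat) → succ χ) 0)))
  ~> λ (θ : Eq ((γ : Nat) → Nat) (λ (μ : Nat) → 0) (λ (o : Nat) → 0)) → λ (v : (α : Nat) → Nat) → refl Nat (succ (succ (elimNat (λ (m : Nat) → Nat) 1 (λ (φ : Nat) → λ (y : Nat) → succ y) 0)))
  ~> λ (θ : Eq ((γ : Nat) → Nat) (λ (μ : Nat) → 0) (λ (o : Nat) → 0)) → λ (v : (α : Nat) → Nat) → refl Nat 3
the term's type:
  (θ : Eq ((γ : Nat) → Nat) (λ (μ : Nat) → 0) (λ (o : Nat) → 0)) → (v : (α : Nat) → Nat) → Eq Nat 3 3


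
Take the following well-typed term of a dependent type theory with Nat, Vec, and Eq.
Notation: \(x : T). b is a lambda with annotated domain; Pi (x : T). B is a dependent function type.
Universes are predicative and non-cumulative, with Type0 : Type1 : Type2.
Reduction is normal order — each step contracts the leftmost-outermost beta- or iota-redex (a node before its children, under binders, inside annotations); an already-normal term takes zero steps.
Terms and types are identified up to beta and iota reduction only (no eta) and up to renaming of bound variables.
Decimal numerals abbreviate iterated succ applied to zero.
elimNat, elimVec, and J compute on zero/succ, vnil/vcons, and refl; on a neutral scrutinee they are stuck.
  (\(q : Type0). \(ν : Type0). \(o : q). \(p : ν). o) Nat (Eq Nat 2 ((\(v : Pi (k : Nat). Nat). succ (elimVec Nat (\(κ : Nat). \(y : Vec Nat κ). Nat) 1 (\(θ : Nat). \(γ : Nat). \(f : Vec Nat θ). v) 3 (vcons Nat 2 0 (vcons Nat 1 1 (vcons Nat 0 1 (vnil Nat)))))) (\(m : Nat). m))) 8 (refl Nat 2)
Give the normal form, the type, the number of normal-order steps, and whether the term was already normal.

resulting normal form:
  8
the term's type:
  Nat
reduction steps (normal order): 4
started in normal form: no
first redex: a beta-redex


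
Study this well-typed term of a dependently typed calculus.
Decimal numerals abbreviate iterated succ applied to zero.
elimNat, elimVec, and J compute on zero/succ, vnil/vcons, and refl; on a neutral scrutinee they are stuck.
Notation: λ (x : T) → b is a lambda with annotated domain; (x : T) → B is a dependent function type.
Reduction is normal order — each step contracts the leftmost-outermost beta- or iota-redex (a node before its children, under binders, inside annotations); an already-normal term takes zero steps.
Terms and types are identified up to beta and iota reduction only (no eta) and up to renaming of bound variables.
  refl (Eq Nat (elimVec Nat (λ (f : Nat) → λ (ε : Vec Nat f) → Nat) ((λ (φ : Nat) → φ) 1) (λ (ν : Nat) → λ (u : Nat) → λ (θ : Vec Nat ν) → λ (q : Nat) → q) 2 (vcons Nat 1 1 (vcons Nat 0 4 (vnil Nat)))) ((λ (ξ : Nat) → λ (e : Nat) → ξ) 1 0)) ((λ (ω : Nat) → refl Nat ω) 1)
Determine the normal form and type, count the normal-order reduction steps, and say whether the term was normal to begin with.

normal form:
  refl (Eq Nat 1 1) (refl Nat 1)
type:
  Eq (Eq Nat 1 1) (refl Nat 1) (refl Nat 1)
normal-order step count: 15
already normal: no
first contracted redex: an elimVec iota-redex


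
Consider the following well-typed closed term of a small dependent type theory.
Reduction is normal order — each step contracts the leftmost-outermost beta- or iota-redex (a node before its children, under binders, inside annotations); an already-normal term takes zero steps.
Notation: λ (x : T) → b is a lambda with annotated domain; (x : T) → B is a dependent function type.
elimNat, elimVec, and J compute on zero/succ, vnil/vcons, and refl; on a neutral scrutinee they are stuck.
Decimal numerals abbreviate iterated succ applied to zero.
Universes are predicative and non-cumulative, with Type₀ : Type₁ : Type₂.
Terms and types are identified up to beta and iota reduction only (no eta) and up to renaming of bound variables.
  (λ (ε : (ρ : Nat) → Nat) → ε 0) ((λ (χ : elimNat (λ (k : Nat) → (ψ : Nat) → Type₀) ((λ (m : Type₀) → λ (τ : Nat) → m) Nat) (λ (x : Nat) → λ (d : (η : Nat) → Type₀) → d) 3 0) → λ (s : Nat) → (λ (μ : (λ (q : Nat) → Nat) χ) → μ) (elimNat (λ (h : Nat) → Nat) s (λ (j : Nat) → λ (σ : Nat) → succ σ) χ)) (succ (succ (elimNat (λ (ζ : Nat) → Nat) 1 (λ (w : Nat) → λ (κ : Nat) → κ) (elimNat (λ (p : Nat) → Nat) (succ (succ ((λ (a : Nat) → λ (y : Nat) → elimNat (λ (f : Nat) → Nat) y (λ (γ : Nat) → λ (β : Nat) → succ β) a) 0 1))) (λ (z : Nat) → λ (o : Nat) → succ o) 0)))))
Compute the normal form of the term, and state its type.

resulting normal form:
  3
type:
  Nat


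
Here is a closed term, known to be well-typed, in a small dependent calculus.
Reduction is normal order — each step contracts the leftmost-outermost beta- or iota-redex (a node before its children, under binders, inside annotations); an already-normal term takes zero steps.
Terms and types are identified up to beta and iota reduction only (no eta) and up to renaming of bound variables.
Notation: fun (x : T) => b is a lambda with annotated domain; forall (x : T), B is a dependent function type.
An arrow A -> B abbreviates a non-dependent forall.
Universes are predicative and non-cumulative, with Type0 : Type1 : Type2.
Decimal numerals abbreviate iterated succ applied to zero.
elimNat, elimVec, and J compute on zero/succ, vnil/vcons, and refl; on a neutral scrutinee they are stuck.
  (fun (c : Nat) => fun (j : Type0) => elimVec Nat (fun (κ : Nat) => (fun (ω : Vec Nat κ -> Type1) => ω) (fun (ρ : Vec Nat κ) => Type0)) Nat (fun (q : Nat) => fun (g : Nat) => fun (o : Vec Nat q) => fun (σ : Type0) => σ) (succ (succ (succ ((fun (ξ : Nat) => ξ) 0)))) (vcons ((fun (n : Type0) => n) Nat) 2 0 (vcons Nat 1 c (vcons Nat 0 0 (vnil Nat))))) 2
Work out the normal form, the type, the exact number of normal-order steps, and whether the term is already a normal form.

normal form:
  fun (c : Type0) => Nat
inferred type:
  Type0 -> Type0
reduction steps (normal order): 17
already normal: no
first contracted redex: a beta-redex


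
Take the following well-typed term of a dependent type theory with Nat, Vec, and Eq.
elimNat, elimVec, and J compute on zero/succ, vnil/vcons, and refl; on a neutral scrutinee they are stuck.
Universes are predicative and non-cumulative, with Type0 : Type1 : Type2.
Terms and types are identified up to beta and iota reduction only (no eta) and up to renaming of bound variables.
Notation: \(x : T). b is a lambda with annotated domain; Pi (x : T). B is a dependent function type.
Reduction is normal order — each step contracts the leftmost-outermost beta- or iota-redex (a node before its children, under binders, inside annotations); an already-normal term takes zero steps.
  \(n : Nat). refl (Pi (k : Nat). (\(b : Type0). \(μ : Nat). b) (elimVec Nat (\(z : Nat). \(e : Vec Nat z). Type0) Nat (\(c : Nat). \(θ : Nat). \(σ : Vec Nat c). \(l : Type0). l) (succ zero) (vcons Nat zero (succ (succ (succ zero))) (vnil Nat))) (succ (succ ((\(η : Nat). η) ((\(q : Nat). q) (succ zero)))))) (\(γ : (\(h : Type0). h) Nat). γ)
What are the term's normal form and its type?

reduced normal form:
  \(n : Nat). refl (Pi (k : Nat). Nat) (\(b : Nat). b)
the term's type:
  Pi (n : Nat). Eq (Pi (k : Nat). Nat) (\(b : Nat). b) (\(μ : Nat). μ)


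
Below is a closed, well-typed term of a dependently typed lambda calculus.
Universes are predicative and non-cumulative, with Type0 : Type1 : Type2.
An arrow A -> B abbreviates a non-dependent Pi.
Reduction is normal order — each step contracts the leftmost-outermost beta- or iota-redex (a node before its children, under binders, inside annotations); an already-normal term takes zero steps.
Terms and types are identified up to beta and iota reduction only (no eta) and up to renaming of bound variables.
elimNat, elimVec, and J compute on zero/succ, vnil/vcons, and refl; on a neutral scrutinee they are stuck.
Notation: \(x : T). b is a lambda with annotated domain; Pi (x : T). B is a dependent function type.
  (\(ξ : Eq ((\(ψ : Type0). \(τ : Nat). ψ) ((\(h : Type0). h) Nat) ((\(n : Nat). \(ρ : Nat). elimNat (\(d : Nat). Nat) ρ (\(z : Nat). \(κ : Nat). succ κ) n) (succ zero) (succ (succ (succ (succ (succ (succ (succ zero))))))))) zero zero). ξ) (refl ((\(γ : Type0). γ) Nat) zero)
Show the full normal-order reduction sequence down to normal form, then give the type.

reduction (normal order):
  (\(ξ : Eq ((\(ψ : Type0). \(τ : Nat). ψ) ((\(h : Type0). h) Nat) ((\(n : Nat). \(ρ : Nat). elimNat (\(d : Nat). Nat) ρ (\(z : Nat). \(κ : Nat). succ κ) n) (succ zero) (succ (succ (succ (succ (succ (succ (succ zero))))))))) zero zero). ξ) (refl ((\(γ : Type0). γ) Nat) zero)
  ~> refl ((\(ξ : Type0). ξ) Nat) zero
  ~> refl Nat zero
the term's type:
  Eq Nat zero zero


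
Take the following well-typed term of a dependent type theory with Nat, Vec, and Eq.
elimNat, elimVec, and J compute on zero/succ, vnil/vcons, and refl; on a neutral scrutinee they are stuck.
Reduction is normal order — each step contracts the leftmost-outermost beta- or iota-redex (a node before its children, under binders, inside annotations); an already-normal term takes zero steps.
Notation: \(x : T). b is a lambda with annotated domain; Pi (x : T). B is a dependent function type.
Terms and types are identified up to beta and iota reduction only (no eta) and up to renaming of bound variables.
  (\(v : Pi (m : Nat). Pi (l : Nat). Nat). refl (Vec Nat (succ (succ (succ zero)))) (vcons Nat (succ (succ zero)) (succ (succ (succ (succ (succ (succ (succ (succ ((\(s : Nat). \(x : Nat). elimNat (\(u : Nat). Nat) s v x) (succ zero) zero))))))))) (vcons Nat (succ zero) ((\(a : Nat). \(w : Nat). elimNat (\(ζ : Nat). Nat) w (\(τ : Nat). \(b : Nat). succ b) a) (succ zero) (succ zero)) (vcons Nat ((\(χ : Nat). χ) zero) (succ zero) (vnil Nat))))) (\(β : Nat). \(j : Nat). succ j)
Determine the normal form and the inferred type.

resulting normal form:
  refl (Vec Nat (succ (succ (succ zero)))) (vcons Nat (succ (succ zero)) (succ (succ (succ (succ (succ (succ (succ (succ (succ zero))))))))) (vcons Nat (succ zero) (succ (succ zero)) (vcons Nat zero (succ zero) (vnil Nat))))
the term's type:
  Eq (Vec Nat (succ (succ (succ zero)))) (vcons Nat (succ (succ zero)) (succ (succ (succ (succ (succ (succ (succ (succ (succ zero))))))))) (vcons Nat (succ zero) (succ (succ zero)) (vcons Nat zero (succ zero) (vnil Nat)))) (vcons Nat (succ (succ zero)) (succ (succ (succ (succ (succ (succ (succ (succ (succ zero))))))))) (vcons Nat (succ zero) (succ (succ zero)) (vcons Nat zero (succ zero) (vnil Nat))))


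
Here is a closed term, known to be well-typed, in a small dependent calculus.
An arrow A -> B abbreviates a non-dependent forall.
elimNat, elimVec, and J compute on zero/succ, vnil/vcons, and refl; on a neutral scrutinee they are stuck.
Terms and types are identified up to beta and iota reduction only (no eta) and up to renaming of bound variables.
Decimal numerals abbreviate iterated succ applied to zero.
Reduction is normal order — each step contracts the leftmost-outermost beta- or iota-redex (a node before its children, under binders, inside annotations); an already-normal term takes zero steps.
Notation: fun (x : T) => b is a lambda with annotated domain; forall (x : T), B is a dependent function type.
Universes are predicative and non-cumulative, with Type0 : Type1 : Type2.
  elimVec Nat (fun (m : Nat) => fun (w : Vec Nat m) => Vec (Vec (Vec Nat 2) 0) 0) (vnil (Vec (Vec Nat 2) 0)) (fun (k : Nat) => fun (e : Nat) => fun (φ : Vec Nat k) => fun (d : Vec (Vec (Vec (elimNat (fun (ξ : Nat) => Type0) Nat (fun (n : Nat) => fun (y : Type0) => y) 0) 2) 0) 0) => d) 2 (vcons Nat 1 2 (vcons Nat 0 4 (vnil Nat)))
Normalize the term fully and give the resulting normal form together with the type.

resulting normal form:
  vnil (Vec (Vec Nat 2) 0)
inferred type:
  Vec (Vec (Vec Nat 2) 0) 0
observation: 11 normal-order steps separate the term from its normal form.


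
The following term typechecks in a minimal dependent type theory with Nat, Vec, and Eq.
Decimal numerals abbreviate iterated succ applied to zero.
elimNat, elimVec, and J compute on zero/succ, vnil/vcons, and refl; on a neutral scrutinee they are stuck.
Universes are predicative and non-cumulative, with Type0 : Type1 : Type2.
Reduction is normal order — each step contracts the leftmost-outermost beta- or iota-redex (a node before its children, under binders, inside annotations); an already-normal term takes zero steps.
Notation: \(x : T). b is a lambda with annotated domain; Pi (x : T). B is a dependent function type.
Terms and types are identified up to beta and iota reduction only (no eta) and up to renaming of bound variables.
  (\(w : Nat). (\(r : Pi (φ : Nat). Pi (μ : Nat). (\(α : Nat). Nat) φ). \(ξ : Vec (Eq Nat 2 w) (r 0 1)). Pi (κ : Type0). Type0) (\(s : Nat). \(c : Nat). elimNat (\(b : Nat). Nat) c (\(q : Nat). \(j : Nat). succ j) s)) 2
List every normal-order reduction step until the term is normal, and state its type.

reduction (normal order):
  (\(w : Nat). (\(r : Pi (φ : Nat). Pi (μ : Nat). (\(α : Nat). Nat) φ). \(ξ : Vec (Eq Nat 2 w) (r 0 1)). Pi (κ : Type0). Type0) (\(s : Nat). \(c : Nat). elimNat (\(b : Nat). Nat) c (\(q : Nat). \(j : Nat). succ j) s)) 2
  ~> (\(w : Pi (r : Nat). Pi (φ : Nat). (\(μ : Nat). Nat) r). \(α : Vec (Eq Nat 2 2) (w 0 1)). Pi (ξ : Type0). Type0) (\(κ : Nat). \(s : Nat). elimNat (\(c : Nat). Nat) s (\(b : Nat). \(q : Nat). succ q) κ)
  ~> \(w : Vec (Eq Nat 2 2) ((\(r : Nat). \(φ : Nat). elimNat (\(μ : Nat). Nat) φ (\(α : Nat). \(ξ : Nat). succ ξ) r) 0 1)). Pi (κ : Type0). Type0
  ~> \(w : Vec (Eq Nat 2 2) ((\(r : Nat). elimNat (\(φ : Nat). Nat) r (\(μ : Nat). \(α : Nat). succ α) 0) 1)). Pi (ξ : Type0). Type0
  ~> \(w : Vec (Eq Nat 2 2) (elimNat (\(r : Nat). Nat) 1 (\(φ : Nat). \(μ : Nat). succ μ) 0)). Pi (α : Type0). Type0
  ~> \(w : Vec (Eq Nat 2 2) 1). Pi (r : Type0). Type0
type:
  Pi (w : Vec (Eq Nat 2 2) 1). Type1


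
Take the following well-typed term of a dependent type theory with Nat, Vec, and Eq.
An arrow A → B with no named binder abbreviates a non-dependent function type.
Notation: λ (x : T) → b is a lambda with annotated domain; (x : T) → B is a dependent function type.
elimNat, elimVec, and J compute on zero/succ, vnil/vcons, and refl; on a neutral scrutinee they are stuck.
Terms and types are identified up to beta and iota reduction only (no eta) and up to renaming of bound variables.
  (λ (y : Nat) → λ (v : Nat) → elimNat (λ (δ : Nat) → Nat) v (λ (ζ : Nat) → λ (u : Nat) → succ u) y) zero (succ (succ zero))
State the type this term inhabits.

the term's type:
  Nat


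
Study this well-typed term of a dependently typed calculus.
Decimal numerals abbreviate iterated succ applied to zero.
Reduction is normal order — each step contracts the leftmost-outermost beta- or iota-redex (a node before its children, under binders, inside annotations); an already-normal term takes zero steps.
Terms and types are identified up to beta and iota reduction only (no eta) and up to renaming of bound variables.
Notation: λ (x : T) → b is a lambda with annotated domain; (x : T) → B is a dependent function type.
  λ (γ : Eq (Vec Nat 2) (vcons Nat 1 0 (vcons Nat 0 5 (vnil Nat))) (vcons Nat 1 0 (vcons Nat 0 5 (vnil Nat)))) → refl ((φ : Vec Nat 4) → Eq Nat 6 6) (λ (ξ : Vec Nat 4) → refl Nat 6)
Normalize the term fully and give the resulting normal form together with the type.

normal form:
  λ (γ : Eq (Vec Nat 2) (vcons Nat 1 0 (vcons Nat 0 5 (vnil Nat))) (vcons Nat 1 0 (vcons Nat 0 5 (vnil Nat)))) → refl ((φ : Vec Nat 4) → Eq Nat 6 6) (λ (ξ : Vec Nat 4) → refl Nat 6)
the term's type:
  (γ : Eq (Vec Nat 2) (vcons Nat 1 0 (vcons Nat 0 5 (vnil Nat))) (vcons Nat 1 0 (vcons Nat 0 5 (vnil Nat)))) → Eq ((φ : Vec Nat 4) → Eq Nat 6 6) (λ (ξ : Vec Nat 4) → refl Nat 6) (λ (ψ : Vec Nat 4) → refl Nat 6)
observation: the term is already in normal form.


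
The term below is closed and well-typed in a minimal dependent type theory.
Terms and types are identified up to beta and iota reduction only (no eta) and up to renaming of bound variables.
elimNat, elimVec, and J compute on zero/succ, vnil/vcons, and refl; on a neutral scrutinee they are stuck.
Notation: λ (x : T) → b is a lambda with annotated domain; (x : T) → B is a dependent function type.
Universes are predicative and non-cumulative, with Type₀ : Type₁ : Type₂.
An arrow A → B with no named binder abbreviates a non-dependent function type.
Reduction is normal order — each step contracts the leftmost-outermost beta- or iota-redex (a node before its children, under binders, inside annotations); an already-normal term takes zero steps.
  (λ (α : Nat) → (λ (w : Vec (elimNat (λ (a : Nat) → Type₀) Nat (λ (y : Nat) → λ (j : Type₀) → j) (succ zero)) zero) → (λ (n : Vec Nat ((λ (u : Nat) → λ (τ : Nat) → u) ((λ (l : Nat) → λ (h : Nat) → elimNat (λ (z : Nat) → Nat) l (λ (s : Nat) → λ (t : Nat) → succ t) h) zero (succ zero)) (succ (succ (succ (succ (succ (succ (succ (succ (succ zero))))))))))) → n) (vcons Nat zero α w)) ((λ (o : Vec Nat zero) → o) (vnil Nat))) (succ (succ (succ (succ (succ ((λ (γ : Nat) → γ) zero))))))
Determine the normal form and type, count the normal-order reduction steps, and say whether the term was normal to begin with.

normal form:
  vcons Nat zero (succ (succ (succ (succ (succ zero))))) (vnil Nat)
inferred type:
  Vec Nat (succ zero)
reduction steps (normal order): 5
already normal: no
first redex: a beta-redex


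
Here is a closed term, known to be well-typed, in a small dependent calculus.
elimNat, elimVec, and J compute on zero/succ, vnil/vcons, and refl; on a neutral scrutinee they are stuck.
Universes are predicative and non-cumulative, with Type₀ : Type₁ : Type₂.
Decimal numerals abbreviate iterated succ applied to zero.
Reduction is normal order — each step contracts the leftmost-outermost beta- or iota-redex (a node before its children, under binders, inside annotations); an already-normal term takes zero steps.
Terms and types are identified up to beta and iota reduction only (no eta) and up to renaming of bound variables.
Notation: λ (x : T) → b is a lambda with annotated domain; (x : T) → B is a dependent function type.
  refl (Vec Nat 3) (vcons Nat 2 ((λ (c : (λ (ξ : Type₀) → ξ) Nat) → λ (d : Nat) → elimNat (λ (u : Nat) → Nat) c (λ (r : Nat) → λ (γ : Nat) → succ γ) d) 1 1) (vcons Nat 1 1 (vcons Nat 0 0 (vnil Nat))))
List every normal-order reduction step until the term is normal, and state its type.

reduction (normal order):
  refl (Vec Nat 3) (vcons Nat 2 ((λ (c : (λ (ξ : Type₀) → ξ) Nat) → λ (d : Nat) → elimNat (λ (u : Nat) → Nat) c (λ (r : Nat) → λ (γ : Nat) → succ γ) d) 1 1) (vcons Nat 1 1 (vcons Nat 0 0 (vnil Nat))))
  ~> refl (Vec Nat 3) (vcons Nat 2 ((λ (c : Nat) → elimNat (λ (ξ : Nat) → Nat) 1 (λ (d : Nat) → λ (u : Nat) → succ u) c) 1) (vcons Nat 1 1 (vcons Nat 0 0 (vnil Nat))))
  ~> refl (Vec Nat 3) (vcons Nat 2 (elimNat (λ (c : Nat) → Nat) 1 (λ (ξ : Nat) → λ (d : Nat) → succ d) 1) (vcons Nat 1 1 (vcons Nat 0 0 (vnil Nat))))
  ~> refl (Vec Nat 3) (vcons Nat 2 ((λ (c : Nat) → λ (ξ : Nat) → succ ξ) 0 (elimNat (λ (d : Nat) → Nat) 1 (λ (u : Nat) → λ (r : Nat) → succ r) 0)) (vcons Nat 1 1 (vcons Nat 0 0 (vnil Nat))))
  ~> refl (Vec Nat 3) (vcons Nat 2 ((λ (c : Nat) → succ c) (elimNat (λ (ξ : Nat) → Nat) 1 (λ (d : Nat) → λ (u : Nat) → succ u) 0)) (vcons Nat 1 1 (vcons Nat 0 0 (vnil Nat))))
  ~> refl (Vec Nat 3) (vcons Nat 2 (succ (elimNat (λ (c : Nat) → Nat) 1 (λ (ξ : Nat) → λ (d : Nat) → succ d) 0)) (vcons Nat 1 1 (vcons Nat 0 0 (vnil Nat))))
  ~> refl (Vec Nat 3) (vcons Nat 2 2 (vcons Nat 1 1 (vcons Nat 0 0 (vnil Nat))))
the term's type:
  Eq (Vec Nat 3) (vcons Nat 2 2 (vcons Nat 1 1 (vcons Nat 0 0 (vnil Nat)))) (vcons Nat 2 2 (vcons Nat 1 1 (vcons Nat 0 0 (vnil Nat))))


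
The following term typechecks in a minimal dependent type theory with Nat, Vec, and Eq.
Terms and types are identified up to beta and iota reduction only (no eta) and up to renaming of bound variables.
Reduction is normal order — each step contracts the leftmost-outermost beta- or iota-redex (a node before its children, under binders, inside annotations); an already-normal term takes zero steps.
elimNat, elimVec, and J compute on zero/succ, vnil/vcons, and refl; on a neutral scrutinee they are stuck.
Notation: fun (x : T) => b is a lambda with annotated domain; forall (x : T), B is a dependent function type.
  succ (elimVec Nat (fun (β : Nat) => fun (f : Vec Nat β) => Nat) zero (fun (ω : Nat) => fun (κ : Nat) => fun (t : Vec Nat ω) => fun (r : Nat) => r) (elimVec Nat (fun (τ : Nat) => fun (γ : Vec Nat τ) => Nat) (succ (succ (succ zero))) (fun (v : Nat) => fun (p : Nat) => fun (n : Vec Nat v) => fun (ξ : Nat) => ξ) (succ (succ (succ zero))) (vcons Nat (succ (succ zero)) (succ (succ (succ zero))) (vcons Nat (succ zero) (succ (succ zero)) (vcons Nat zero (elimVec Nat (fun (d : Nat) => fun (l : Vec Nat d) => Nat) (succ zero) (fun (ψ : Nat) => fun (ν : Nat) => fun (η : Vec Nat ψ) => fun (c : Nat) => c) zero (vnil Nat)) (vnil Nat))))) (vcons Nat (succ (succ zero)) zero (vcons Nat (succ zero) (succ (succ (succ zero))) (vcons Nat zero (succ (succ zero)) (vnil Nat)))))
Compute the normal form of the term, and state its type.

reduced normal form:
  succ zero
the term's type:
  Nat


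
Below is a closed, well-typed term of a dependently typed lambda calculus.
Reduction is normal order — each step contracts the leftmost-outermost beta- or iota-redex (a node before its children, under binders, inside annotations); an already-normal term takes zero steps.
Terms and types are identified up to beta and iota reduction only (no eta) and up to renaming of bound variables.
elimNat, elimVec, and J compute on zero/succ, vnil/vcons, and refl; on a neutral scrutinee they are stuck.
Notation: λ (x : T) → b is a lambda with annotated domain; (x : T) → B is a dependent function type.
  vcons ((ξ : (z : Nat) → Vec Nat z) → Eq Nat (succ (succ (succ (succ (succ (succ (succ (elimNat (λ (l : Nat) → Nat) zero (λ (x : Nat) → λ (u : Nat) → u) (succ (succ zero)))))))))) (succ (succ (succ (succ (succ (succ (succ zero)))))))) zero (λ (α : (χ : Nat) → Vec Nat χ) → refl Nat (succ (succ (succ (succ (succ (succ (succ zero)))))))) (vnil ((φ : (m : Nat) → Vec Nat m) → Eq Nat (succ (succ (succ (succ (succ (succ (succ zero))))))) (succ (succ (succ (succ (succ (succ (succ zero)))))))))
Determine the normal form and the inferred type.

normal form:
  vcons ((ξ : (z : Nat) → Vec Nat z) → Eq Nat (succ (succ (succ (succ (succ (succ (succ zero))))))) (succ (succ (succ (succ (succ (succ (succ zero)))))))) zero (λ (l : (x : Nat) → Vec Nat x) → refl Nat (succ (succ (succ (succ (succ (succ (succ zero)))))))) (vnil ((u : (α : Nat) → Vec Nat α) → Eq Nat (succ (succ (succ (succ (succ (succ (succ zero))))))) (succ (succ (succ (succ (succ (succ (succ zero)))))))))
the term's type:
  Vec ((ξ : (z : Nat) → Vec Nat z) → Eq Nat (succ (succ (succ (succ (succ (succ (succ zero))))))) (succ (succ (succ (succ (succ (succ (succ zero)))))))) (succ zero)


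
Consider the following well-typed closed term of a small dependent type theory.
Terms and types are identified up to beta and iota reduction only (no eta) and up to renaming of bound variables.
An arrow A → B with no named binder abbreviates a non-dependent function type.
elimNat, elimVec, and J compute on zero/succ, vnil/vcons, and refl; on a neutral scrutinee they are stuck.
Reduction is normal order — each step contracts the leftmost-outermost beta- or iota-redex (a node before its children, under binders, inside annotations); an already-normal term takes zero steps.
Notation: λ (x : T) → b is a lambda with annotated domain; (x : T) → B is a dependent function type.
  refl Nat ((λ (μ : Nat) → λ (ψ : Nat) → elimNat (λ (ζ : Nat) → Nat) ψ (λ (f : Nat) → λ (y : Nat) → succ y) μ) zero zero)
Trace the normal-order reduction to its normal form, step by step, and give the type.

normal-order reduction:
  refl Nat ((λ (μ : Nat) → λ (ψ : Nat) → elimNat (λ (ζ : Nat) → Nat) ψ (λ (f : Nat) → λ (y : Nat) → succ y) μ) zero zero)
  ~> refl Nat ((λ (μ : Nat) → elimNat (λ (ψ : Nat) → Nat) μ (λ (ζ : Nat) → λ (f : Nat) → succ f) zero) zero)
  ~> refl Nat (elimNat (λ (μ : Nat) → Nat) zero (λ (ψ : Nat) → λ (ζ : Nat) → succ ζ) zero)
  ~> refl Nat zero
type:
  Eq Nat zero zero


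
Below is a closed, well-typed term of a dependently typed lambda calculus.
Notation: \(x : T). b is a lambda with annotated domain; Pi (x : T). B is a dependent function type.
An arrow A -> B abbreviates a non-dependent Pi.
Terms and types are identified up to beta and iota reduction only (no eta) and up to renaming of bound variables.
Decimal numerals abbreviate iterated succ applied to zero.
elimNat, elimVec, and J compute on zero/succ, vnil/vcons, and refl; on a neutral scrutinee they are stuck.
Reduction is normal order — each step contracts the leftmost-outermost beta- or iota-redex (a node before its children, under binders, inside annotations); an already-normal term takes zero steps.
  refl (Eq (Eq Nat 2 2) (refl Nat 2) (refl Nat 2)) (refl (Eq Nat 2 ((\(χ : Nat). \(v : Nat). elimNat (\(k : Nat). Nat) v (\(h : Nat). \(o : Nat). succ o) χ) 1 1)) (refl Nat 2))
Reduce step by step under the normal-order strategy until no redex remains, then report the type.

normal-order reduction:
  refl (Eq (Eq Nat 2 2) (refl Nat 2) (refl Nat 2)) (refl (Eq Nat 2 ((\(χ : Nat). \(v : Nat). elimNat (\(k : Nat). Nat) v (\(h : Nat). \(o : Nat). succ o) χ) 1 1)) (refl Nat 2))
  ~> refl (Eq (Eq Nat 2 2) (refl Nat 2) (refl Nat 2)) (refl (Eq Nat 2 ((\(χ : Nat). elimNat (\(v : Nat). Nat) χ (\(k : Nat). \(h : Nat). succ h) 1) 1)) (refl Nat 2))
  ~> refl (Eq (Eq Nat 2 2) (refl Nat 2) (refl Nat 2)) (refl (Eq Nat 2 (elimNat (\(χ : Nat). Nat) 1 (\(v : Nat). \(k : Nat). succ k) 1)) (refl Nat 2))
  ~> refl (Eq (Eq Nat 2 2) (refl Nat 2) (refl Nat 2)) (refl (Eq Nat 2 ((\(χ : Nat). \(v : Nat). succ v) 0 (elimNat (\(k : Nat). Nat) 1 (\(h : Nat). \(o : Nat). succ o) 0))) (refl Nat 2))
  ~> refl (Eq (Eq Nat 2 2) (refl Nat 2) (refl Nat 2)) (refl (Eq Nat 2 ((\(χ : Nat). succ χ) (elimNat (\(v : Nat). Nat) 1 (\(k : Nat). \(h : Nat). succ h) 0))) (refl Nat 2))
  ~> refl (Eq (Eq Nat 2 2) (refl Nat 2) (refl Nat 2)) (refl (Eq Nat 2 (succ (elimNat (\(χ : Nat). Nat) 1 (\(v : Nat). \(k : Nat). succ k) 0))) (refl Nat 2))
  ~> refl (Eq (Eq Nat 2 2) (refl Nat 2) (refl Nat 2)) (refl (Eq Nat 2 2) (refl Nat 2))
the term's type:
  Eq (Eq (Eq Nat 2 2) (refl Nat 2) (refl Nat 2)) (refl (Eq Nat 2 2) (refl Nat 2)) (refl (Eq Nat 2 2) (refl Nat 2))


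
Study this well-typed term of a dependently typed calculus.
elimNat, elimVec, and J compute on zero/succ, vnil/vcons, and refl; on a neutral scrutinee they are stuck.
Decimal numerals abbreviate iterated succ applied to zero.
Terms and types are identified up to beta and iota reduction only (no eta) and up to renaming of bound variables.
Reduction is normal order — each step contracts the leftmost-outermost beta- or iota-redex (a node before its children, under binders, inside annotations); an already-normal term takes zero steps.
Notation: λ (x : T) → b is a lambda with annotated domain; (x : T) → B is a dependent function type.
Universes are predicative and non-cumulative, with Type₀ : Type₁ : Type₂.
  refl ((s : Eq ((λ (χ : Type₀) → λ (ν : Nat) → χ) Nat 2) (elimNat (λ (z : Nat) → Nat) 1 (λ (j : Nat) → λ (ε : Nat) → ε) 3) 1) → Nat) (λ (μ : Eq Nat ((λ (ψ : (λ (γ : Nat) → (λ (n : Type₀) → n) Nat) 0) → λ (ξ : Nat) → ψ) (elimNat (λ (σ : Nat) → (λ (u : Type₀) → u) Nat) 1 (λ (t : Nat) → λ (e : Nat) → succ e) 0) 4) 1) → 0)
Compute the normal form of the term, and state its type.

normal form:
  refl ((s : Eq Nat 1 1) → Nat) (λ (χ : Eq Nat 1 1) → 0)
the term's type:
  Eq ((s : Eq Nat 1 1) → Nat) (λ (χ : Eq Nat 1 1) → 0) (λ (ν : Eq Nat 1 1) → 0)


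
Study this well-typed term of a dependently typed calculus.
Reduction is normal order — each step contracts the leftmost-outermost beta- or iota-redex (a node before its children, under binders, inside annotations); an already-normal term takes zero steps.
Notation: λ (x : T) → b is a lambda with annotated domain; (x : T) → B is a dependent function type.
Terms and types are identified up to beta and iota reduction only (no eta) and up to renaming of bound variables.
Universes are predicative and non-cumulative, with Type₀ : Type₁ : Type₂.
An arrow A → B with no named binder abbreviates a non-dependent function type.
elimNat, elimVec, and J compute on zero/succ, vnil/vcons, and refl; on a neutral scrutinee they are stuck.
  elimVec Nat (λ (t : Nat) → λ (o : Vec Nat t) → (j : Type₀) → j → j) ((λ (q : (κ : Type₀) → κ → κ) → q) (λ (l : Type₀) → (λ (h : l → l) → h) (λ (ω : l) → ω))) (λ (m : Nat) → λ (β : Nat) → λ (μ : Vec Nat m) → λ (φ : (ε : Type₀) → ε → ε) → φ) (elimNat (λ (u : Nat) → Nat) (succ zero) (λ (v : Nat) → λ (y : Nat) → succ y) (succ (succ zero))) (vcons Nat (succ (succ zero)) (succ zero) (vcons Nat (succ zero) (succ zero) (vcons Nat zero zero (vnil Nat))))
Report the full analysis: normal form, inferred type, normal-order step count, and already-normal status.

resulting normal form:
  λ (t : Type₀) → λ (o : t) → o
type:
  (t : Type₀) → t → t
steps to reach normal form (normal order): 18
term was already normal: no
first contracted redex: an elimVec iota-redex
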